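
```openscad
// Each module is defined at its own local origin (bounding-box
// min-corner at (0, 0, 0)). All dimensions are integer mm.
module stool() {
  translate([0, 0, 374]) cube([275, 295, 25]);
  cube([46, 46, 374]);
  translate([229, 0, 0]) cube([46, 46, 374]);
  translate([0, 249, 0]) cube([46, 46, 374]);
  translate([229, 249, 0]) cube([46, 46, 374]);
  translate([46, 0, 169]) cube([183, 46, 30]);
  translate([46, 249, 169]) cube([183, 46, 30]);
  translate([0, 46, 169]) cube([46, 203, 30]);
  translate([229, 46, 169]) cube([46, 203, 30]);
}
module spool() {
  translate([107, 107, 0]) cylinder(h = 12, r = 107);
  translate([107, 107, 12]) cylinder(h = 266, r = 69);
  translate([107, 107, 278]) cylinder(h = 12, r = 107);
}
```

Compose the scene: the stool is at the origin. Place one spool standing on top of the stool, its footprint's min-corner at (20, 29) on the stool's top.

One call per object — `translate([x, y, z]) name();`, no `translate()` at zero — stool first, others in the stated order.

stool();
translate([20, 29, 399]) spool();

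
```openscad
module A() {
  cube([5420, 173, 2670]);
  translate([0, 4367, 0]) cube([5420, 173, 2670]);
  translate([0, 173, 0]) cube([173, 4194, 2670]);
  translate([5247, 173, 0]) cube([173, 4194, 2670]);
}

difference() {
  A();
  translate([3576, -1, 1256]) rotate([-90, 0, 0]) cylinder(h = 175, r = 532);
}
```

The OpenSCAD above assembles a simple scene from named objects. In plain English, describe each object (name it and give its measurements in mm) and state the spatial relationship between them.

A is the wall frame of a small rectangular building: four walls, each 2670 mm tall and 173 mm thick, enclosing a footprint 5420 mm (x) by 4540 mm (y) outside-to-outside, with no floor or roof. The front and back walls (the −y and +y sides) span the full width; the two side walls fit between them.

The house frame has a circular hole of radius 532 mm through its front wall, centred at (x = 3576, z = 1256).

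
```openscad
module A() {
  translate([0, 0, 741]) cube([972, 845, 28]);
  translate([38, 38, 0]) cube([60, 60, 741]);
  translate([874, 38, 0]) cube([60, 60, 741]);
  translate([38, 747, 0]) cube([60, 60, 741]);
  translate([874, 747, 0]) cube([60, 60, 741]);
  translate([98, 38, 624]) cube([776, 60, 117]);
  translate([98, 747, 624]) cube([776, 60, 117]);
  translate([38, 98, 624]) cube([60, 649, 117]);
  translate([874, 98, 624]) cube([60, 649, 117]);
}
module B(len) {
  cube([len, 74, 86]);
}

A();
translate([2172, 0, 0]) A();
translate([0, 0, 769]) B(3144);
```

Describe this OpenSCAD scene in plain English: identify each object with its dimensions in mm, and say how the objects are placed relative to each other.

A is a table: top 972 mm (x) × 845 mm (y), 28 mm thick, upper face at z = 769 mm, on four 60×60 mm square legs, each inset 38 mm from the nearest pair of top edges, running from z = 0 to the bottom of the top. Four apron rails, 60 mm thick and 117 mm tall, run between adjacent legs with their top edges flush with the underside of the top and their outer faces flush with the legs' outer faces.

B is a rectangular beam 3144 mm long (x), 74 mm deep (y), 86 mm thick (z).

The beam spans the tops of two tables placed 1200 mm apart, resting at z = 769 mm.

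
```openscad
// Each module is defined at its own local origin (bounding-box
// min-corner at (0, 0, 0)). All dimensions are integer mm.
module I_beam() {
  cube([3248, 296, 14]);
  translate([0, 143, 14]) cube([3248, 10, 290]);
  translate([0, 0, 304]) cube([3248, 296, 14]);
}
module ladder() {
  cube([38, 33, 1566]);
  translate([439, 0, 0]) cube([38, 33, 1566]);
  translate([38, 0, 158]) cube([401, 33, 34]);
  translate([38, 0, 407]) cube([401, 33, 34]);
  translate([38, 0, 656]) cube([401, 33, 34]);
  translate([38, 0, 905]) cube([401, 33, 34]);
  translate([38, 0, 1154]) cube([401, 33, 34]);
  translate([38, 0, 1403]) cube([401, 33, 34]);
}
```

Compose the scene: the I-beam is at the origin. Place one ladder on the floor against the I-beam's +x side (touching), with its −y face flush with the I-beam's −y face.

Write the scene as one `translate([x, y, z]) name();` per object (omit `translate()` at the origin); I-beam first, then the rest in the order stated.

I_beam();
translate([3248, 0, 0]) ladder();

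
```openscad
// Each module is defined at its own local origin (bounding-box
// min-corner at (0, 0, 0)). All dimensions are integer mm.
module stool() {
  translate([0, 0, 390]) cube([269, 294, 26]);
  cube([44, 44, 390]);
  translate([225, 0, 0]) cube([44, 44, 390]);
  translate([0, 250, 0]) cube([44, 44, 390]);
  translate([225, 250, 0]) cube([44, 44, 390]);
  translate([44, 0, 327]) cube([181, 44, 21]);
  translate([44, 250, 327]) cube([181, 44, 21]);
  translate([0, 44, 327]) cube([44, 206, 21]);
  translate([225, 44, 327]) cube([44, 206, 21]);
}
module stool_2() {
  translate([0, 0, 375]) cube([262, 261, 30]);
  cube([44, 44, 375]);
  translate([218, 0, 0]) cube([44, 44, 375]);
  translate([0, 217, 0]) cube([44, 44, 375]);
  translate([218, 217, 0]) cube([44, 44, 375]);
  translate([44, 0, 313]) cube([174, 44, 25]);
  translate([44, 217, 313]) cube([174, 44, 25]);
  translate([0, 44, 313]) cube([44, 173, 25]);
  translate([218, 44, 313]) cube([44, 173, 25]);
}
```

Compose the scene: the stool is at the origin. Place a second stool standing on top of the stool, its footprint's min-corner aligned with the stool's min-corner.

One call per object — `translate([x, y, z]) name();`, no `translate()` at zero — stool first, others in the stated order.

stool();
translate([0, 0, 416]) stool_2();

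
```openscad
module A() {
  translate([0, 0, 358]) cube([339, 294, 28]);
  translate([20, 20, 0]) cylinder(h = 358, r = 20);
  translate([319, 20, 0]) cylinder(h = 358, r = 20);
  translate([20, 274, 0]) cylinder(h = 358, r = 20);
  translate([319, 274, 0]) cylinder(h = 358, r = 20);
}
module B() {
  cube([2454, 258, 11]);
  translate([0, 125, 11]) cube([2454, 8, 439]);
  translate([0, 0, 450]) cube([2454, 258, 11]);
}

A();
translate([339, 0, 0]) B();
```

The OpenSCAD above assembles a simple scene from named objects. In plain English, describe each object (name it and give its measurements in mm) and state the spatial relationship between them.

A is a four-legged stool. The seat is a 339×294×28 mm slab whose top surface is at z = 386 mm; four round legs, each 40 mm in diameter, run from the floor (z = 0) to the underside of the seat, each leg's axis is inset half a diameter from the nearest pair of seat edges (so the leg's bounding box is flush with the corner).

B is an I-beam lying along x, 2454 mm long. Overall section height 461 mm. Two flanges 258 mm wide (y) and 11 mm thick, one on the floor and one at the top; a web 8 mm thick runs between them, centred on the flange width.

The I-beam is against the stool's +x side, with their −y faces flush.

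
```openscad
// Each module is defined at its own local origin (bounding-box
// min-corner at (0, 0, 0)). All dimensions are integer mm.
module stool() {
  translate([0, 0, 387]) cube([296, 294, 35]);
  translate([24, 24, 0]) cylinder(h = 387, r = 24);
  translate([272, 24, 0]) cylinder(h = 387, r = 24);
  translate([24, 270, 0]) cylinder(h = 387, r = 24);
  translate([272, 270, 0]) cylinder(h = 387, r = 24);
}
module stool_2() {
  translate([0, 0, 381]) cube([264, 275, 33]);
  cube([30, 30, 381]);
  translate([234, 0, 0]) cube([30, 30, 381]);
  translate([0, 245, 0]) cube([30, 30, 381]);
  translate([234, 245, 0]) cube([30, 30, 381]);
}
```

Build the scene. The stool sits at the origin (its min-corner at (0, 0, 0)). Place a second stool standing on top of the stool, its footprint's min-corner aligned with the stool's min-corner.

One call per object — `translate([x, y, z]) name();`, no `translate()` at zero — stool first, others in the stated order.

stool();
translate([0, 0, 422]) stool_2();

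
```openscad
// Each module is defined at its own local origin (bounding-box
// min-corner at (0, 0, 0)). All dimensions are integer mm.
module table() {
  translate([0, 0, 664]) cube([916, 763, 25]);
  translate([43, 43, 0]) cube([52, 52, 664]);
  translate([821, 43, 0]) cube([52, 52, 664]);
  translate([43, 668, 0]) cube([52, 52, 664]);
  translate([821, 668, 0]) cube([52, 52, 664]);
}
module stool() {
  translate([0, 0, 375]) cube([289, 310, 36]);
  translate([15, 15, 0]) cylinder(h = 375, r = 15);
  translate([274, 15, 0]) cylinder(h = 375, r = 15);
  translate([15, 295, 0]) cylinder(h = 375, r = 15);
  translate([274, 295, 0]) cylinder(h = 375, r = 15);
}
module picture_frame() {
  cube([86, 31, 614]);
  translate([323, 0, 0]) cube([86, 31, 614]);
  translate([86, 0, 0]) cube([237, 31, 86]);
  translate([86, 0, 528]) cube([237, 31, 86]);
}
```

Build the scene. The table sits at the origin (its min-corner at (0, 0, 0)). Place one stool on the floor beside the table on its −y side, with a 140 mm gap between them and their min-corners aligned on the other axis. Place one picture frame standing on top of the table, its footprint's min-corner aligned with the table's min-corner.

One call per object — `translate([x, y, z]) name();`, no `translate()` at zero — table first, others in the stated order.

table();
translate([0, -450, 0]) stool();
translate([0, 0, 689]) picture_frame();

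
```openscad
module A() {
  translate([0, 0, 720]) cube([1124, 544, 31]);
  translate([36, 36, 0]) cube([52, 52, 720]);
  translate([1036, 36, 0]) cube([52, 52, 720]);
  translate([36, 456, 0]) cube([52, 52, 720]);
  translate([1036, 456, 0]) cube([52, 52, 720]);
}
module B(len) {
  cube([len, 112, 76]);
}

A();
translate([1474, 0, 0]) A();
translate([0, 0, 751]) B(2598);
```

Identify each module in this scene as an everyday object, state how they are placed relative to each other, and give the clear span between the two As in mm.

Second table starts at x = 1474; first ends at x = 1124; clear span = 1474 − 1124 = 350 mm.

A is a table. B is a beam. A beam spans the tops of two tables. The clear span between the two tables is 350 mm.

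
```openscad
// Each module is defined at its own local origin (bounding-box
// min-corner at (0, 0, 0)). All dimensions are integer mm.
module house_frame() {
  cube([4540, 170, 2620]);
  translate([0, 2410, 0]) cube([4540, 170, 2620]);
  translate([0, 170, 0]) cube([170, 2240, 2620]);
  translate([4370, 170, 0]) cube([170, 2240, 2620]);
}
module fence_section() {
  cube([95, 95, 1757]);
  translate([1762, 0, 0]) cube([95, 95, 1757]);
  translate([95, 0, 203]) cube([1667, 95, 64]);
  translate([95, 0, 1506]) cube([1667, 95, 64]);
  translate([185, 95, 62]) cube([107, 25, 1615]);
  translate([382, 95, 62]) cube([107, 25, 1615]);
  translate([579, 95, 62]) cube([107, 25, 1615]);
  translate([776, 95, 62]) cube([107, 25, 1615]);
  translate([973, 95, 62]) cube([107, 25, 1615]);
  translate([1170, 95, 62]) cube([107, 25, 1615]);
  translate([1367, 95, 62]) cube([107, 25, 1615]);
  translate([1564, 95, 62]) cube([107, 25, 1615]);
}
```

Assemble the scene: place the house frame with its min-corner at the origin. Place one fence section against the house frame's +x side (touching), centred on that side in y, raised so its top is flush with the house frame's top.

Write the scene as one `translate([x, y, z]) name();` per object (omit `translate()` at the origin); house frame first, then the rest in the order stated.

house_frame();
translate([4540, 1230, 863]) fence_section();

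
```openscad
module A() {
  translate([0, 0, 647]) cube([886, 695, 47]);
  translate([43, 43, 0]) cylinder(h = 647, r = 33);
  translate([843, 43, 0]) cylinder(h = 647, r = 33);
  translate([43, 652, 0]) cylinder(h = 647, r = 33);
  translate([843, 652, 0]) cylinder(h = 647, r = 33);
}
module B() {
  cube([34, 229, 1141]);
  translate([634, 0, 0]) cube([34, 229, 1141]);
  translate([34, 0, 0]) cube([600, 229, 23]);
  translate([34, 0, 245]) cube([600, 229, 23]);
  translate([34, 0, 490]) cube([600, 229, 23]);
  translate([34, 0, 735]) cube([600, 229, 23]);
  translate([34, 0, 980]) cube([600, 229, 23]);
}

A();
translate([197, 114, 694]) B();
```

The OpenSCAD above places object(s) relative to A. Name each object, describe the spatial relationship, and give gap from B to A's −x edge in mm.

The bookshelf's min-x is at 197; the table's min-x is 0; gap = 197 mm.

A is a table. B is a bookshelf. The bookshelf is on top of the table. The gap from the bookshelf to the table's −x edge is 197 mm.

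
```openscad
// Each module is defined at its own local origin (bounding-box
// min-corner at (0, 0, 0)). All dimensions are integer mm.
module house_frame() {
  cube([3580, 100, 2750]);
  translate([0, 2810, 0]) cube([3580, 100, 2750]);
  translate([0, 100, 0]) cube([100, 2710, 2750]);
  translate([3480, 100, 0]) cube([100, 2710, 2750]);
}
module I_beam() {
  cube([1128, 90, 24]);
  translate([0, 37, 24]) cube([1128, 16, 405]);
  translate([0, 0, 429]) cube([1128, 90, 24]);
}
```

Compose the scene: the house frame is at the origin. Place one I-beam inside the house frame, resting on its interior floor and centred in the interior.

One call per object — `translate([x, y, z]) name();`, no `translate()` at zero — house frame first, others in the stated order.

house_frame();
translate([1226, 1410, 0]) I_beam();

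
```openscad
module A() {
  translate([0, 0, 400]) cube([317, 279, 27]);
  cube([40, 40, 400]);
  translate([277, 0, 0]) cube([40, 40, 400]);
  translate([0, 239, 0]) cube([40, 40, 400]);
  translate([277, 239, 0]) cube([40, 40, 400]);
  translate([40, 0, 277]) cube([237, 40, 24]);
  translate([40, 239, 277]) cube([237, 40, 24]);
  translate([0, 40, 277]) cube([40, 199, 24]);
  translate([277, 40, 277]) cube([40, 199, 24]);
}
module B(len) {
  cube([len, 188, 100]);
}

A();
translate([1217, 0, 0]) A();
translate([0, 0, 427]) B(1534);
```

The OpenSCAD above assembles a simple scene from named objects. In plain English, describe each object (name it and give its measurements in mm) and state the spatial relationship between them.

A is a four-legged stool. The seat is a 317×279×27 mm slab whose top surface is at z = 427 mm; four square legs, each 40×40 mm in cross-section, run from the floor (z = 0) to the underside of the seat, each flush with a corner of the seat. Four stretchers, 40 mm wide and 24 mm tall, connect adjacent legs with their undersides at z = 277 mm, each running between the inner faces of the legs it joins and aligned with the legs' outer faces on the other axis.

B is a rectangular beam 1534 mm long (x), 188 mm deep (y), 100 mm thick (z).

The beam spans the tops of two stools placed 900 mm apart, resting at z = 427 mm.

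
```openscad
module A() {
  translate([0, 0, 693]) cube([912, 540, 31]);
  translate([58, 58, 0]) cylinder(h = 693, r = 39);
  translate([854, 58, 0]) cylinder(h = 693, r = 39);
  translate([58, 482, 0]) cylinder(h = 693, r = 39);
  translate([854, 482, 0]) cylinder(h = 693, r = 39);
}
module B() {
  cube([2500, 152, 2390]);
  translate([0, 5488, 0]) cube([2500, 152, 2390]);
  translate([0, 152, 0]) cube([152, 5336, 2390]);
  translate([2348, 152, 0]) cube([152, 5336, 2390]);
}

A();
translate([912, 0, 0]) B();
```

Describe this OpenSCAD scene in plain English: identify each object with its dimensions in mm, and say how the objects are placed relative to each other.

A is a table with a 912×540 mm rectangular top, 31 mm thick, top surface at z = 724 mm, supported by four round legs of 78 mm diameter, each leg's bounding box inset 19 mm from the nearest pair of top edges, running from the floor.

B is the wall frame of a small rectangular building: four walls, each 2390 mm tall and 152 mm thick, enclosing a footprint 2500 mm (x) by 5640 mm (y) outside-to-outside, with no floor or roof. The front and back walls (the −y and +y sides) span the full width; the two side walls fit between them.

The house frame is against the table's +x side, with their −y faces flush.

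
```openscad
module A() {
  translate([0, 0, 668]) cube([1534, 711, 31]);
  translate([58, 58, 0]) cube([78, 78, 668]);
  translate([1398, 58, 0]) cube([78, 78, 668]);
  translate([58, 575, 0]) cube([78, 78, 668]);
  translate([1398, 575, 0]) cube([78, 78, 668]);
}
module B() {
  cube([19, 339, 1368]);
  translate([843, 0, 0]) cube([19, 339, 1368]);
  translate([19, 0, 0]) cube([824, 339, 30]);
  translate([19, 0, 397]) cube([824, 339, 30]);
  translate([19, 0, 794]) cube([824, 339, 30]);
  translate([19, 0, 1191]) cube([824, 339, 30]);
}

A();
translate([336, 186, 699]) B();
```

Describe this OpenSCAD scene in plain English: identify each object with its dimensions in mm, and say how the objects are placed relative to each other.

A is a rectangular dining table. The top is 1534×711×31 mm with its upper surface at z = 699 mm. It stands on four 78×78 mm square legs, each inset 58 mm from the nearest pair of top edges, running from the floor to the underside of the top.

B is an open bookshelf. Two side panels, each 19 mm thick, 339 mm deep and 1368 mm tall, stand 862 mm apart (outside-to-outside). Between them sit 4 shelves, each 30 mm thick and 339 mm deep, spanning the full gap between the sides. The bottom shelf rests on the floor (its underside at z = 0) and the clear gap between one shelf's top and the next shelf's underside is 367 mm.

The bookshelf is on top of the table, centred.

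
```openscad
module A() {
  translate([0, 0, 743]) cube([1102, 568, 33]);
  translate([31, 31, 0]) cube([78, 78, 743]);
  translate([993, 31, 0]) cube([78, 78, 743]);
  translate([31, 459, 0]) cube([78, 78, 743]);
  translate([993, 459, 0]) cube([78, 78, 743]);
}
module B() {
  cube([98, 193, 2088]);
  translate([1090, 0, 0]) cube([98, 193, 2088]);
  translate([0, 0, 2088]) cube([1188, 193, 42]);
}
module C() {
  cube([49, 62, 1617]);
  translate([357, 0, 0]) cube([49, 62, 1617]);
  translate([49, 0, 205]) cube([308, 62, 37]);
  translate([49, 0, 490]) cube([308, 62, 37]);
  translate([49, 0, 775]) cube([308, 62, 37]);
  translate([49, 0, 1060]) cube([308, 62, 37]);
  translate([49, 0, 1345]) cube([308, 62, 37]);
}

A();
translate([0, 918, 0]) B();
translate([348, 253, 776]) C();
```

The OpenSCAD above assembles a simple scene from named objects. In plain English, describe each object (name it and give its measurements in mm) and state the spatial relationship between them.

A is a rectangular dining table. The top is 1102×568×33 mm with its upper surface at z = 776 mm. It stands on four 78×78 mm square legs, each inset 31 mm from the nearest pair of top edges, running from the floor to the underside of the top.

B is a rectangular door frame: two vertical jambs of 98×193 mm section, 2088 mm tall, with a clear opening 992 mm wide between their inner faces. A header 42 mm tall and 193 mm deep lies on top of the jambs and spans the full outside width.

C is a straight ladder. Two 49×62 mm vertical rails, 1617 mm tall, stand 406 mm apart (outside-to-outside) with their front faces coplanar on the −y side. 5 rungs, each 62 mm deep and 37 mm tall, span between the inner faces of the rails, front faces flush with the rails. The lowest rung's underside is at z = 205 mm and rungs are spaced 285 mm apart (underside to underside).

The door frame is on the floor beside the table on its +y side. The ladder is on top of the table, centred.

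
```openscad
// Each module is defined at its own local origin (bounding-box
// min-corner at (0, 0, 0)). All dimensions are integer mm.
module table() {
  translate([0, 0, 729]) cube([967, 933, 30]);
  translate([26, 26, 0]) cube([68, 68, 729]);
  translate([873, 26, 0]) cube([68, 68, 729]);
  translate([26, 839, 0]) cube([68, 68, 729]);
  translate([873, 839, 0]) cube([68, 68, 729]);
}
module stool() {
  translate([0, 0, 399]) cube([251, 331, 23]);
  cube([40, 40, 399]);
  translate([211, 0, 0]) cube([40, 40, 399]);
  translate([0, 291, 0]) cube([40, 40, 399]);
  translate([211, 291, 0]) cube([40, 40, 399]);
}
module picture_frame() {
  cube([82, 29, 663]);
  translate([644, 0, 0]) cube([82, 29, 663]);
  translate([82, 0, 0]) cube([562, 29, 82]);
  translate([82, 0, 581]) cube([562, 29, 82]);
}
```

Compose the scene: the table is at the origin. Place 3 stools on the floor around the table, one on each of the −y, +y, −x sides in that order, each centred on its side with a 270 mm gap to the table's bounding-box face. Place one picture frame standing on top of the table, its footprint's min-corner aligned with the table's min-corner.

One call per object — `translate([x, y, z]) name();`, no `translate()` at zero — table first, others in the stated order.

table();
translate([358, -601, 0]) stool();
translate([358, 1203, 0]) stool();
translate([-521, 301, 0]) stool();
translate([0, 0, 759]) picture_frame();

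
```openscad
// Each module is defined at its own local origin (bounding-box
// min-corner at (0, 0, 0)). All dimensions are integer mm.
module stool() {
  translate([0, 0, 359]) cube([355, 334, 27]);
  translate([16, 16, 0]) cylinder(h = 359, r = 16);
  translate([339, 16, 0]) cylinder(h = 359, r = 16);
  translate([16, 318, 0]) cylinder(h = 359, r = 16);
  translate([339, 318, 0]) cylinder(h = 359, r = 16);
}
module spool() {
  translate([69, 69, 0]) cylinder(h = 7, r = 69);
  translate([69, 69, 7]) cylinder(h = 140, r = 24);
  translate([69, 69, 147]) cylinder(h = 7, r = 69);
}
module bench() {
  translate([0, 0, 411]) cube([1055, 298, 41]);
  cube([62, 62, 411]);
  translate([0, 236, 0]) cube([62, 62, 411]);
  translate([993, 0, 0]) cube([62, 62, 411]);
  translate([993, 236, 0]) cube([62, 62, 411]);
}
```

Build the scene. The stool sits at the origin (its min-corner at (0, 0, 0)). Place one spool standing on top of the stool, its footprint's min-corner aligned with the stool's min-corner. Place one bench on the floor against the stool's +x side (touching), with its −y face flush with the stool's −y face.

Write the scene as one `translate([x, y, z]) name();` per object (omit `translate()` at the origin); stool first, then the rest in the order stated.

stool();
translate([0, 0, 386]) spool();
translate([355, 0, 0]) bench();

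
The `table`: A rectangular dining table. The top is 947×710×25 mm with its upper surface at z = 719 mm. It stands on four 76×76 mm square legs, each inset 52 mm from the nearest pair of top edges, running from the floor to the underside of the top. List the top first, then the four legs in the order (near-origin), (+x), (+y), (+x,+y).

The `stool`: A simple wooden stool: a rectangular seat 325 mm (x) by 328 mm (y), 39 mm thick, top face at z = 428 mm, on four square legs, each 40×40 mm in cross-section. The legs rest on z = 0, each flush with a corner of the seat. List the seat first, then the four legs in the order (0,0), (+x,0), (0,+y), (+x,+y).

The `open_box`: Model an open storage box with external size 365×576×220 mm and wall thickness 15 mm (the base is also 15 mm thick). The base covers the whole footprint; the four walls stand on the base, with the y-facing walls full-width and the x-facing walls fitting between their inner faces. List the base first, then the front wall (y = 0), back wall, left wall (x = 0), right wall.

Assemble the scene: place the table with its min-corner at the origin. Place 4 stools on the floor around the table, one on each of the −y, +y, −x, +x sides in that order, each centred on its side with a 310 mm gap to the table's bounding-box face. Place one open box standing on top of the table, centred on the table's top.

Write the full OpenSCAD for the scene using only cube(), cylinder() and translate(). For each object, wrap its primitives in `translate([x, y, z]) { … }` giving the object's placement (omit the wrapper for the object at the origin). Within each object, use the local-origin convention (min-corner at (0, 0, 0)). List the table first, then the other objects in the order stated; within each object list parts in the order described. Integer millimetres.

translate([0, 0, 694]) cube([947, 710, 25]);
translate([52, 52, 0]) cube([76, 76, 694]);
translate([819, 52, 0]) cube([76, 76, 694]);
translate([52, 582, 0]) cube([76, 76, 694]);
translate([819, 582, 0]) cube([76, 76, 694]);
translate([311, -638, 0]) {
  translate([0, 0, 389]) cube([325, 328, 39]);
  cube([40, 40, 389]);
  translate([285, 0, 0]) cube([40, 40, 389]);
  translate([0, 288, 0]) cube([40, 40, 389]);
  translate([285, 288, 0]) cube([40, 40, 389]);
}
translate([311, 1020, 0]) {
  translate([0, 0, 389]) cube([325, 328, 39]);
  cube([40, 40, 389]);
  translate([285, 0, 0]) cube([40, 40, 389]);
  translate([0, 288, 0]) cube([40, 40, 389]);
  translate([285, 288, 0]) cube([40, 40, 389]);
}
translate([-635, 191, 0]) {
  translate([0, 0, 389]) cube([325, 328, 39]);
  cube([40, 40, 389]);
  translate([285, 0, 0]) cube([40, 40, 389]);
  translate([0, 288, 0]) cube([40, 40, 389]);
  translate([285, 288, 0]) cube([40, 40, 389]);
}
translate([1257, 191, 0]) {
  translate([0, 0, 389]) cube([325, 328, 39]);
  cube([40, 40, 389]);
  translate([285, 0, 0]) cube([40, 40, 389]);
  translate([0, 288, 0]) cube([40, 40, 389]);
  translate([285, 288, 0]) cube([40, 40, 389]);
}
translate([291, 67, 719]) {
  cube([365, 576, 15]);
  translate([0, 0, 15]) cube([365, 15, 205]);
  translate([0, 561, 15]) cube([365, 15, 205]);
  translate([0, 15, 15]) cube([15, 546, 205]);
  translate([350, 15, 15]) cube([15, 546, 205]);
}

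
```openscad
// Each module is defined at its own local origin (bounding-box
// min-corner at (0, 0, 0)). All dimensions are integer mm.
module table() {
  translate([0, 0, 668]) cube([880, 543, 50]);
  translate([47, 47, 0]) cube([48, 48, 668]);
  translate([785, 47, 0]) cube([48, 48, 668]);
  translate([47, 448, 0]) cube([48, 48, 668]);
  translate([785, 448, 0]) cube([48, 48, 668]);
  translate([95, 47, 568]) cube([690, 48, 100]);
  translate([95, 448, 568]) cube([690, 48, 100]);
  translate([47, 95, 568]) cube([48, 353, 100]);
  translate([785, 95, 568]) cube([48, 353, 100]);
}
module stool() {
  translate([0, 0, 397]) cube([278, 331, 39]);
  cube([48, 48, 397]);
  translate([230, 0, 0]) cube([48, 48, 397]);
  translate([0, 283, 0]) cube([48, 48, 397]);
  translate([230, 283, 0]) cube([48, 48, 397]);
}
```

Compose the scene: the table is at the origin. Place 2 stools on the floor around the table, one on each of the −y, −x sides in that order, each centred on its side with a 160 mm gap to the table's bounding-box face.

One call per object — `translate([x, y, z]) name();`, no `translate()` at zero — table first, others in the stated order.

table();
translate([301, -491, 0]) stool();
translate([-438, 106, 0]) stool();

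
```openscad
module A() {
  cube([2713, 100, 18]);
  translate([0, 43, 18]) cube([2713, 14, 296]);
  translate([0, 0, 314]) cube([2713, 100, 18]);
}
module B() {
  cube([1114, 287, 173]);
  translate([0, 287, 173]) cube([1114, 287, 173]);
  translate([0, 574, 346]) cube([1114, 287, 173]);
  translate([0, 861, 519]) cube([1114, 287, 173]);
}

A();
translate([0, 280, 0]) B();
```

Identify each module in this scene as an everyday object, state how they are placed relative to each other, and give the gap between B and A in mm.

The staircase's nearest face is 180 mm from the I-beam's +y face.

A is an I-beam. B is a staircase. The staircase is on the floor beside the I-beam on its +y side. The gap between the staircase and the I-beam is 180 mm.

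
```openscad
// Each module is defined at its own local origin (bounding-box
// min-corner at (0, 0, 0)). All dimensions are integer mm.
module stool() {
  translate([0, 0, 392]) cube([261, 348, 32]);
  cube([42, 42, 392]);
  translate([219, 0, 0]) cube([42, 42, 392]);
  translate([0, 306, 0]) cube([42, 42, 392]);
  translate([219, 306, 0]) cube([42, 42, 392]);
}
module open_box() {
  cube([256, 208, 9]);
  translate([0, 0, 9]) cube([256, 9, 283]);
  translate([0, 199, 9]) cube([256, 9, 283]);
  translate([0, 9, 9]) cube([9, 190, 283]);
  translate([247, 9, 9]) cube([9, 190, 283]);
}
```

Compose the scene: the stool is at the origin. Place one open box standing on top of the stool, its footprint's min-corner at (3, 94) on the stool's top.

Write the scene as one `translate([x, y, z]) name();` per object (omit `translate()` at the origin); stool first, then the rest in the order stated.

stool();
translate([3, 94, 424]) open_box();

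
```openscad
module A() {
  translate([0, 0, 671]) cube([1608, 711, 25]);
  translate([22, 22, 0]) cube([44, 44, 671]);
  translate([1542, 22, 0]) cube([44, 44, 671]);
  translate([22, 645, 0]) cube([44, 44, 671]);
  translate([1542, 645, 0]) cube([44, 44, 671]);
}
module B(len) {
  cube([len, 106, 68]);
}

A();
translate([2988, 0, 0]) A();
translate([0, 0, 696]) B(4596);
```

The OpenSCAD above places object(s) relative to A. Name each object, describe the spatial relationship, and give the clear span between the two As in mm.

Second table starts at x = 2988; first ends at x = 1608; clear span = 2988 − 1608 = 1380 mm.

A is a table. B is a beam. A beam spans the tops of two tables. The clear span between the two tables is 1380 mm.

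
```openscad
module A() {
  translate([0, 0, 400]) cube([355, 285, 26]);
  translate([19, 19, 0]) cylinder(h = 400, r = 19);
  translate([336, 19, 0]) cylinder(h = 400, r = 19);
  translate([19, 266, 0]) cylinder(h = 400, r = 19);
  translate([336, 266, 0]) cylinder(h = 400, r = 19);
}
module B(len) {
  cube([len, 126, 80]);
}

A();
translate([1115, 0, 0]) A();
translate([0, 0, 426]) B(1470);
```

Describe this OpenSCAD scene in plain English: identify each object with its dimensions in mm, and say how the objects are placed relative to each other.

A is a four-legged stool. The seat is a 355×285×26 mm slab whose top surface is at z = 426 mm; four round legs, each 38 mm in diameter, run from the floor (z = 0) to the underside of the seat, each leg's axis is inset half a diameter from the nearest pair of seat edges (so the leg's bounding box is flush with the corner).

B is a rectangular beam 1470 mm long (x), 126 mm deep (y), 80 mm thick (z).

The beam spans the tops of two stools placed 760 mm apart, resting at z = 426 mm.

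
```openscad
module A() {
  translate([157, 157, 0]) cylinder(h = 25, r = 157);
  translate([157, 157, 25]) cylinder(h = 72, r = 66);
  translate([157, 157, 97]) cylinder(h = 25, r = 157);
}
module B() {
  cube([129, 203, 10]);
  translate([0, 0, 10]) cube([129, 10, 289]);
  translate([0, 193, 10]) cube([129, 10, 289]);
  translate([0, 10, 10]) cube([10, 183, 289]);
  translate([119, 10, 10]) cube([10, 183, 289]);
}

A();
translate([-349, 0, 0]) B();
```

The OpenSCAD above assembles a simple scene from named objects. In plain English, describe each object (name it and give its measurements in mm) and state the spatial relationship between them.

A is a spool: two coaxial disc flanges of radius 157 mm and thickness 25 mm, joined by a core cylinder of radius 66 mm and height 72 mm. The lower flange rests on z = 0 and the three cylinders share a vertical axis.

B is an open storage box with external size 129×203×299 mm and wall thickness 10 mm (the base is also 10 mm thick). The base covers the whole footprint; the four walls stand on the base, with the y-facing walls full-width and the x-facing walls fitting between their inner faces.

The open box is on the floor beside the spool on its −x side.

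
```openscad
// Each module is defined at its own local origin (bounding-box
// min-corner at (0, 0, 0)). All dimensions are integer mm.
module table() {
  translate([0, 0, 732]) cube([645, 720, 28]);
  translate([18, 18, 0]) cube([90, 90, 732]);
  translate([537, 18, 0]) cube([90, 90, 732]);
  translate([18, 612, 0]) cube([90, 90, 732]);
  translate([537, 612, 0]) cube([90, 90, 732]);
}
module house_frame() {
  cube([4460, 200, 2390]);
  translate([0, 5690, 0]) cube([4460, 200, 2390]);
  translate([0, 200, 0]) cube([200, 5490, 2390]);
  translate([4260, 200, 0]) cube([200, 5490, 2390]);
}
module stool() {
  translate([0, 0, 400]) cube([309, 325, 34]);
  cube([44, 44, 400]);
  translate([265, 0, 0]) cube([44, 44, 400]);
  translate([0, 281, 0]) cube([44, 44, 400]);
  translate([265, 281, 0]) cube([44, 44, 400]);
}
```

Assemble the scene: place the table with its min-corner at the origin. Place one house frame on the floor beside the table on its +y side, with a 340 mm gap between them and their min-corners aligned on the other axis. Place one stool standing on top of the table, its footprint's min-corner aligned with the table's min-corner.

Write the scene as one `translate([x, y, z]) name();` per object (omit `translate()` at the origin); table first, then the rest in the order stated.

table();
translate([0, 1060, 0]) house_frame();
translate([0, 0, 760]) stool();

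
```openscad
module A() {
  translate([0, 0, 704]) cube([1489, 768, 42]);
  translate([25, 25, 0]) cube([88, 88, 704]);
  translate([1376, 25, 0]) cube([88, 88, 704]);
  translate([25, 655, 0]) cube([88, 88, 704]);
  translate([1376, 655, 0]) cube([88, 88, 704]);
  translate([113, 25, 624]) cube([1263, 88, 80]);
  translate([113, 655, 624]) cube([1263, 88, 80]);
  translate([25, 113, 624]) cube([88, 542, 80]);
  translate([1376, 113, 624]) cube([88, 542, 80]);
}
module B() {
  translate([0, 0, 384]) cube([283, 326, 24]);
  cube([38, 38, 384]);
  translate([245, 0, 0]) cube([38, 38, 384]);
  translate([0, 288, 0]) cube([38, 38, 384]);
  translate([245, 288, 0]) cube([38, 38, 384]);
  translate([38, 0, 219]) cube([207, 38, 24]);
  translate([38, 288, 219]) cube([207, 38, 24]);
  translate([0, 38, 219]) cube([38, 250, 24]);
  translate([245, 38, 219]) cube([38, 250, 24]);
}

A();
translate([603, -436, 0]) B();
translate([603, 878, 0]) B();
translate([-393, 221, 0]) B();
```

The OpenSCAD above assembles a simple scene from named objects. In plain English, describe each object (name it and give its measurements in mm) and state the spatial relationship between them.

A is a rectangular dining table. The top is 1489×768×42 mm with its upper surface at z = 746 mm. It stands on four 88×88 mm square legs, each inset 25 mm from the nearest pair of top edges, running from the floor to the underside of the top. Four apron rails, 88 mm thick and 80 mm tall, run between adjacent legs with their top edges flush with the underside of the top and their outer faces flush with the legs' outer faces.

B is a simple wooden stool: a rectangular seat 283 mm (x) by 326 mm (y), 24 mm thick, top face at z = 408 mm, on four square legs, each 38×38 mm in cross-section. The legs rest on z = 0, each flush with a corner of the seat. Four stretchers, 38 mm wide and 24 mm tall, connect adjacent legs with their undersides at z = 219 mm, each running between the inner faces of the legs it joins and aligned with the legs' outer faces on the other axis.

Three stools sit around the table at the −y, +y, −x sides.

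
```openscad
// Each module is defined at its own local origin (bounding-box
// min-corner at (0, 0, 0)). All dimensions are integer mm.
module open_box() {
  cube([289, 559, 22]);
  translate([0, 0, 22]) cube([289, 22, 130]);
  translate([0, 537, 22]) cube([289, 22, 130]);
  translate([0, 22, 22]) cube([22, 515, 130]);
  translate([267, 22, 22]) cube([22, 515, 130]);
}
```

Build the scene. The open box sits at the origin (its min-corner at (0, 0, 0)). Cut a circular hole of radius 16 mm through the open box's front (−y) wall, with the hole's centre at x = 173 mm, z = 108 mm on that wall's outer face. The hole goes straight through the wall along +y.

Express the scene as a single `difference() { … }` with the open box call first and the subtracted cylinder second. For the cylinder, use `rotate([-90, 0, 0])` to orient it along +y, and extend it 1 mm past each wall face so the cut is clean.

difference() {
  open_box();
  translate([173, -1, 108]) rotate([-90, 0, 0]) cylinder(h = 24, r = 16);
}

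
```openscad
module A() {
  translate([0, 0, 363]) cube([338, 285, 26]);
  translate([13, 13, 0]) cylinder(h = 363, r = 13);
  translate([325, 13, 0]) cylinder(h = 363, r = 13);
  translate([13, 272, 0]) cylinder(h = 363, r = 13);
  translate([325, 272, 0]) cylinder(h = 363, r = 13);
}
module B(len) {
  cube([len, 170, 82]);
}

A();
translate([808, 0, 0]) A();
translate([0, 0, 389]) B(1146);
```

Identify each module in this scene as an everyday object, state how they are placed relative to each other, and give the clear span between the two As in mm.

Second stool starts at x = 808; first ends at x = 338; clear span = 808 − 338 = 470 mm.

A is a stool. B is a beam. A beam spans the tops of two stools. The clear span between the two stools is 470 mm.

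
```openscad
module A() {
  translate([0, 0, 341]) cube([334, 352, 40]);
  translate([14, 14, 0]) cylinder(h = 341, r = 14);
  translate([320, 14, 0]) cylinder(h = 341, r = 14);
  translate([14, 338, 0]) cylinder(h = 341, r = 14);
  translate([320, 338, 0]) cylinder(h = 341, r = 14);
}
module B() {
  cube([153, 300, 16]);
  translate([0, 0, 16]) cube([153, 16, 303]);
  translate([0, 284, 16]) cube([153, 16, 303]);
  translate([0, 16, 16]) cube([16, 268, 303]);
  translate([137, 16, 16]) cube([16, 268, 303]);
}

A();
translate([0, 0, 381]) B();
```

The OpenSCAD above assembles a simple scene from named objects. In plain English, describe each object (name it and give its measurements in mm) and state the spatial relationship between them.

A is a four-legged stool. The seat is 334×352 mm, 40 mm thick, top at z = 381 mm. It stands on four round legs, each 28 mm in diameter, from z = 0 to the seat underside, each leg's axis is inset half a diameter from the nearest pair of seat edges (so the leg's bounding box is flush with the corner).

B is an open-topped rectangular box: outside dimensions 153×300×319 mm, with a uniform wall and base thickness of 16 mm. The base is a full 153×300 slab on the floor; four walls sit on top of the base. The front and back walls (the −y and +y sides) span the full width; the two side walls fit between them.

The open box is on top of the stool.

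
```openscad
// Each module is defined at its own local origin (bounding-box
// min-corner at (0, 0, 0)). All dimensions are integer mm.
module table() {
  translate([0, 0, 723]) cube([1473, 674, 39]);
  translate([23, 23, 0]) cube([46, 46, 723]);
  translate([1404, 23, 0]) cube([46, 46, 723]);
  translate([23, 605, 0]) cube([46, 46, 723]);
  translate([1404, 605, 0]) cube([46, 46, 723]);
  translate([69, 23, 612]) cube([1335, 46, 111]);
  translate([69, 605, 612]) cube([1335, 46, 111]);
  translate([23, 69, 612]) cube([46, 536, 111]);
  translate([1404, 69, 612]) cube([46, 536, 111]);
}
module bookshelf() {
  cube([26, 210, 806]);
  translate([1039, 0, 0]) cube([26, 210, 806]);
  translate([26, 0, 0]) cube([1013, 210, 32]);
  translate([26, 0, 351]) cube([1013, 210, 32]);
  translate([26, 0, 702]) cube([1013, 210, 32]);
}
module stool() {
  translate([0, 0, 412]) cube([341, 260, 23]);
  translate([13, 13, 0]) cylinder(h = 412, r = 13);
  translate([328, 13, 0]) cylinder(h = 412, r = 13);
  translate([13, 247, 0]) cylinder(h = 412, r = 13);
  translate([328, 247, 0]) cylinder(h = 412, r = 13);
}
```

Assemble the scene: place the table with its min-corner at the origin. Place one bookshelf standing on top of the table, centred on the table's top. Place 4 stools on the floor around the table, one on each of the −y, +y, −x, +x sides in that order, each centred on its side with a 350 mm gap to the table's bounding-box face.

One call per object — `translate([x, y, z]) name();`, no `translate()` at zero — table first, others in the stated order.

table();
translate([204, 232, 762]) bookshelf();
translate([566, -610, 0]) stool();
translate([566, 1024, 0]) stool();
translate([-691, 207, 0]) stool();
translate([1823, 207, 0]) stool();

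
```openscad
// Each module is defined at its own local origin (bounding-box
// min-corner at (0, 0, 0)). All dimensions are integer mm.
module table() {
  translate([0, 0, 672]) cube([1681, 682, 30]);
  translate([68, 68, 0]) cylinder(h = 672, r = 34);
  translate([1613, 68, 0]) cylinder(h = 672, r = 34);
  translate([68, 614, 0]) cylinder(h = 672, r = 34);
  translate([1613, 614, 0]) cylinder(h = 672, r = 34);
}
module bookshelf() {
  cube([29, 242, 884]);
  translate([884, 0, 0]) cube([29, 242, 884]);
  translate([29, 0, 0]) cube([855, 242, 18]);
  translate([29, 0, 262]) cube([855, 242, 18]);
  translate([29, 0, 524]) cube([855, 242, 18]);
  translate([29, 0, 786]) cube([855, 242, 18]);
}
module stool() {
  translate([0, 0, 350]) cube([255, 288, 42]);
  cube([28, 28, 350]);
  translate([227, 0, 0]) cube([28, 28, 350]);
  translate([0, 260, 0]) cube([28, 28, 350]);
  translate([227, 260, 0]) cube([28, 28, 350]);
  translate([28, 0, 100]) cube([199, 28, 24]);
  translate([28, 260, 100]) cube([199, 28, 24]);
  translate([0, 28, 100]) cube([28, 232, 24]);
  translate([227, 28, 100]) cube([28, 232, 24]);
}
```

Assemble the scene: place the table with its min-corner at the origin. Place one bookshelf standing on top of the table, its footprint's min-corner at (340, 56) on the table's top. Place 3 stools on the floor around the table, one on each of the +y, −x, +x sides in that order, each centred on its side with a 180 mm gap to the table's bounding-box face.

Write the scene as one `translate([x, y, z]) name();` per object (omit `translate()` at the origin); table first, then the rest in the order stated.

table();
translate([340, 56, 702]) bookshelf();
translate([713, 862, 0]) stool();
translate([-435, 197, 0]) stool();
translate([1861, 197, 0]) stool();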